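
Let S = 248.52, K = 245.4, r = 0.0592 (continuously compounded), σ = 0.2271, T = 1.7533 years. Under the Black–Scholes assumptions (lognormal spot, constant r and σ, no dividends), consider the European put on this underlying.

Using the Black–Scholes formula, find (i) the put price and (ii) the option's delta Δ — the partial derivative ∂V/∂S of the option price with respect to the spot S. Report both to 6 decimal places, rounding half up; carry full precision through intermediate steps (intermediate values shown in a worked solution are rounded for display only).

price = 16.472120
Δ = -0.295448

σ√T = 0.2271·√1.7533 = 0.300708
d₁ = (ln(S/K) + (r+σ²/2)T) / (σ√T) = (ln(248.52/245.4) + (0.0592+0.2271²/2)·1.7533) / 0.300708 = (0.012634 + 0.149008) / 0.300708 = 0.537537
d₂ = d₁ − σ√T = 0.537537 − 0.300708 = 0.236829
e^{−rT} = e^{−0.0592·1.7533} = 0.901410
N(−d₁) = 0.295448,  N(−d₂) = 0.406395
Put price V = K·e^{−rT}·N(−d₂) − S·N(−d₁) = 89.896924 − 73.424804 = 16.472120
Δ = −N(−d₁) = -0.295448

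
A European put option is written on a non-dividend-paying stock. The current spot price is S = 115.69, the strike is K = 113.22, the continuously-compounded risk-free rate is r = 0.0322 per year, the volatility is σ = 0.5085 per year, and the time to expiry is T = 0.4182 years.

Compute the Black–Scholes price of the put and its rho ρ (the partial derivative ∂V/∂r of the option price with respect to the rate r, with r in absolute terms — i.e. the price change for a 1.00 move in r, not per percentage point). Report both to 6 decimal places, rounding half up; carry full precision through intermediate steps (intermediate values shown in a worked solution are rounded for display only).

σ√T = 0.5085·√0.4182 = 0.328839
d₁ = (ln(S/K) + (r+σ²/2)T) / (σ√T) = (ln(115.69/113.22) + (0.0322+0.5085²/2)·0.4182) / 0.328839 = (0.021581 + 0.067533) / 0.328839 = 0.270999
d₂ = d₁ − σ√T = 0.270999 − 0.328839 = -0.057840
e^{−rT} = e^{−0.0322·0.4182} = 0.986624
N(−d₁) = 0.393196,  N(−d₂) = 0.523062
Put price V = K·e^{−rT}·N(−d₂) − S·N(−d₁) = 58.428949 − 45.488847 = 12.940102
ρ = −K·T·e^{−rT}·N(−d₂) = -24.434987

price = 12.940102
ρ = -24.434987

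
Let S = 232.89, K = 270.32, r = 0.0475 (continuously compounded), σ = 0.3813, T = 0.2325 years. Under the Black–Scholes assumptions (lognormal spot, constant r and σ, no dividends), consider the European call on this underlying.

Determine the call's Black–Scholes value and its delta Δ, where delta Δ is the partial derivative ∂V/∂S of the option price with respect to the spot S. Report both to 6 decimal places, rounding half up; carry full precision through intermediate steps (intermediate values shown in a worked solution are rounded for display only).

price = 5.996985
Δ = 0.255064

σ√T = 0.3813·√0.2325 = 0.183856
d₁ = (ln(S/K) + (r+σ²/2)T) / (σ√T) = (ln(232.89/270.32) + (0.0475+0.3813²/2)·0.2325) / 0.183856 = (-0.149040 + 0.027945) / 0.183856 = -0.658639
d₂ = d₁ − σ√T = -0.658639 − 0.183856 = -0.842495
e^{−rT} = e^{−0.0475·0.2325} = 0.989017
N(d₁) = 0.255064,  N(d₂) = 0.199755
Call price V = S·N(d₁) − K·e^{−rT}·N(d₂) = 59.401795 − 53.404810 = 5.996985
Δ = N(d₁) = 0.255064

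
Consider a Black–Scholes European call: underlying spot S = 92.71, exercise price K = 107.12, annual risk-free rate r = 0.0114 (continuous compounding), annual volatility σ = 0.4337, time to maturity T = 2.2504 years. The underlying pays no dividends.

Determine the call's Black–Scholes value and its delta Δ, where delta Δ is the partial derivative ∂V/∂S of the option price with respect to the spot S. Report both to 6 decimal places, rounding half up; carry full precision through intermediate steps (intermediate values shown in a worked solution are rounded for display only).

price = 19.691707
Δ = 0.556727

σ√T = 0.4337·√2.2504 = 0.650608
d₁ = (ln(S/K) + (r+σ²/2)T) / (σ√T) = (ln(92.71/107.12) + (0.0114+0.4337²/2)·2.2504) / 0.650608 = (-0.144473 + 0.237300) / 0.650608 = 0.142677
d₂ = d₁ − σ√T = 0.142677 − 0.650608 = -0.507931
e^{−rT} = e^{−0.0114·2.2504} = 0.974672
N(d₁) = 0.556727,  N(d₂) = 0.305751
Call price V = S·N(d₁) − K·e^{−rT}·N(d₂) = 51.614176 − 31.922470 = 19.691707
Δ = N(d₁) = 0.556727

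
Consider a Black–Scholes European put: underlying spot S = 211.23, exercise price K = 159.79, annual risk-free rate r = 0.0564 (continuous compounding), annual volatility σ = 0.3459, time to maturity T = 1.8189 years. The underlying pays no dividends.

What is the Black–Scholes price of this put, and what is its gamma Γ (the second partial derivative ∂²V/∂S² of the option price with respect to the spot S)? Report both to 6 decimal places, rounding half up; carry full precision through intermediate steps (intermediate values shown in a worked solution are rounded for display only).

σ√T = 0.3459·√1.8189 = 0.466504
d₁ = (ln(S/K) + (r+σ²/2)T) / (σ√T) = (ln(211.23/159.79) + (0.0564+0.3459²/2)·1.8189) / 0.466504 = (0.279087 + 0.211399) / 0.466504 = 1.051409
d₂ = d₁ − σ√T = 1.051409 − 0.466504 = 0.584905
e^{−rT} = e^{−0.0564·1.8189} = 0.902501
N(−d₁) = 0.146535,  N(−d₂) = 0.279306
Put price V = K·e^{−rT}·N(−d₂) − S·N(−d₁) = 40.278844 − 30.952688 = 9.326156
φ(d₁) = (1/√(2π))·e^{−d₁²/2} = 0.229542
Γ = φ(d₁) / (S·σ·√T) = 0.002329

price = 9.326156
Γ = 0.002329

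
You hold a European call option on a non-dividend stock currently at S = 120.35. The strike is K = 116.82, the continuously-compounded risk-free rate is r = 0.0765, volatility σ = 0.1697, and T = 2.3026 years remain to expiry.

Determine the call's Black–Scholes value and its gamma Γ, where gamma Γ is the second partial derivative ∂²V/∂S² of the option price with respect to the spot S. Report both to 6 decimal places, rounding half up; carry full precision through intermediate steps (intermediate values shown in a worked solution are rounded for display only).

σ√T = 0.1697·√2.3026 = 0.257508
d₁ = (ln(S/K) + (r+σ²/2)T) / (σ√T) = (ln(120.35/116.82) + (0.0765+0.1697²/2)·2.3026) / 0.257508 = (0.029770 + 0.209304) / 0.257508 = 0.928413
d₂ = d₁ − σ√T = 0.928413 − 0.257508 = 0.670905
e^{−rT} = e^{−0.0765·2.3026} = 0.838493
N(d₁) = 0.823403,  N(d₂) = 0.748859
Call price V = S·N(d₁) − K·e^{−rT}·N(d₂) = 99.096593 − 73.352855 = 25.743738
φ(d₁) = (1/√(2π))·e^{−d₁²/2} = 0.259263
Γ = φ(d₁) / (S·σ·√T) = 0.008366

price = 25.743738
Γ = 0.008366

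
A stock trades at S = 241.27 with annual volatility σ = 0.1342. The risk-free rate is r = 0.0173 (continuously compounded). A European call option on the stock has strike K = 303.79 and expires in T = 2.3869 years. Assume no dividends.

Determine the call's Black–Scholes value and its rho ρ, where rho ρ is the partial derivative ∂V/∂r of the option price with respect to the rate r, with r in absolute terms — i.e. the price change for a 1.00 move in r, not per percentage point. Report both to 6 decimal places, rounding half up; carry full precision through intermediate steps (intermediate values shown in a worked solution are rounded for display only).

price = 5.382092
ρ = 107.742014

σ√T = 0.1342·√2.3869 = 0.207334
d₁ = (ln(S/K) + (r+σ²/2)T) / (σ√T) = (ln(241.27/303.79) + (0.0173+0.1342²/2)·2.3869) / 0.207334 = (-0.230420 + 0.062787) / 0.207334 = -0.808519
d₂ = d₁ − σ√T = -0.808519 − 0.207334 = -1.015852
e^{−rT} = e^{−0.0173·2.3869} = 0.959548
N(d₁) = 0.209396,  N(d₂) = 0.154850
Call price V = S·N(d₁) − K·e^{−rT}·N(d₂) = 50.520982 − 45.138889 = 5.382092
ρ = K·T·e^{−rT}·N(d₂) = 107.742014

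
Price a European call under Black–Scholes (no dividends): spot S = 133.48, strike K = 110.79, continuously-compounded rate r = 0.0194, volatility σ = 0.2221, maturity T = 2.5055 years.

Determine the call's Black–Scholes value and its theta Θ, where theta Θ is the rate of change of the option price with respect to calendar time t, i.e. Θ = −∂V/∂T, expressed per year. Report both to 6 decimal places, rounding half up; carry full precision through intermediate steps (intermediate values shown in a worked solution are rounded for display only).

σ√T = 0.2221·√2.5055 = 0.351557
d₁ = (ln(S/K) + (r+σ²/2)T) / (σ√T) = (ln(133.48/110.79) + (0.0194+0.2221²/2)·2.5055) / 0.351557 = (0.186315 + 0.110403) / 0.351557 = 0.844011
d₂ = d₁ − σ√T = 0.844011 − 0.351557 = 0.492454
e^{−rT} = e^{−0.0194·2.5055} = 0.952556
N(d₁) = 0.800668,  N(d₂) = 0.688801
Call price V = S·N(d₁) − K·e^{−rT}·N(d₂) = 106.873216 − 72.691659 = 34.181557
φ(d₁) = (1/√(2π))·e^{−d₁²/2} = 0.279399
Θ = −S·φ(d₁)·σ/(2√T) − r·K·e^{−rT}·N(d₂) = −2.616446 − 1.410218 = -4.026664

price = 34.181557
Θ = -4.026664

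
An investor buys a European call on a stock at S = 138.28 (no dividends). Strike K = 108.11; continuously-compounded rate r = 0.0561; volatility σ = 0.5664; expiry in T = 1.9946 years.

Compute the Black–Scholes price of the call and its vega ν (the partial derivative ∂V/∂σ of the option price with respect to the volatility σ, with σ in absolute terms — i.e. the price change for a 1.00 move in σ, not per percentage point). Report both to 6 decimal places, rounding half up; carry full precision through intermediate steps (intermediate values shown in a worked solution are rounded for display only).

price = 60.684638
ν = 54.402058

σ√T = 0.5664·√1.9946 = 0.799928
d₁ = (ln(S/K) + (r+σ²/2)T) / (σ√T) = (ln(138.28/108.11) + (0.0561+0.5664²/2)·1.9946) / 0.799928 = (0.246131 + 0.431840) / 0.799928 = 0.847540
d₂ = d₁ − σ√T = 0.847540 − 0.799928 = 0.047611
e^{−rT} = e^{−0.0561·1.9946} = 0.894136
N(d₁) = 0.801653,  N(d₂) = 0.518987
Call price V = S·N(d₁) − K·e^{−rT}·N(d₂) = 110.852556 − 50.167918 = 60.684638
φ(d₁) = (1/√(2π))·e^{−d₁²/2} = 0.278566
ν = S·φ(d₁)·√T = 54.402058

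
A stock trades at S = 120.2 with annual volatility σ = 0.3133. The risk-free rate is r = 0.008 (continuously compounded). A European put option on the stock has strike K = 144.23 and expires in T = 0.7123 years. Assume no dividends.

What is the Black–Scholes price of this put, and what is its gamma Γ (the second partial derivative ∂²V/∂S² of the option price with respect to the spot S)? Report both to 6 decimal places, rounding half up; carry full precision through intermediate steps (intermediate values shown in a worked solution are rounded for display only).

price = 28.422272
Γ = 0.010875

σ√T = 0.3133·√0.7123 = 0.264419
d₁ = (ln(S/K) + (r+σ²/2)T) / (σ√T) = (ln(120.2/144.23) + (0.008+0.3133²/2)·0.7123) / 0.264419 = (-0.182252 + 0.040657) / 0.264419 = -0.535497
d₂ = d₁ − σ√T = -0.535497 − 0.264419 = -0.799915
e^{−rT} = e^{−0.008·0.7123} = 0.994318
N(−d₁) = 0.703847,  N(−d₂) = 0.788120
Put price V = K·e^{−rT}·N(−d₂) − S·N(−d₁) = 113.024656 − 84.602384 = 28.422272
φ(d₁) = (1/√(2π))·e^{−d₁²/2} = 0.345654
Γ = φ(d₁) / (S·σ·√T) = 0.010875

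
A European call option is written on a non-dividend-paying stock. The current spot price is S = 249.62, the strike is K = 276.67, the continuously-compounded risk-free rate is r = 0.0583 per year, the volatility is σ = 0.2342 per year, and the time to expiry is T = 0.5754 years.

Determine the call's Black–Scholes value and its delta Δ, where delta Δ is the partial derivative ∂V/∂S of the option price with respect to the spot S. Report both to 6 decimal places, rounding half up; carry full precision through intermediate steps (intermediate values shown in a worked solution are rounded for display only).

price = 10.713389
Δ = 0.381522

σ√T = 0.2342·√0.5754 = 0.177653
d₁ = (ln(S/K) + (r+σ²/2)T) / (σ√T) = (ln(249.62/276.67) + (0.0583+0.2342²/2)·0.5754) / 0.177653 = (-0.102886 + 0.049326) / 0.177653 = -0.301485
d₂ = d₁ − σ√T = -0.301485 − 0.177653 = -0.479138
e^{−rT} = e^{−0.0583·0.5754} = 0.967011
N(d₁) = 0.381522,  N(d₂) = 0.315920
Call price V = S·N(d₁) − K·e^{−rT}·N(d₂) = 95.235601 − 84.522212 = 10.713389
Δ = N(d₁) = 0.381522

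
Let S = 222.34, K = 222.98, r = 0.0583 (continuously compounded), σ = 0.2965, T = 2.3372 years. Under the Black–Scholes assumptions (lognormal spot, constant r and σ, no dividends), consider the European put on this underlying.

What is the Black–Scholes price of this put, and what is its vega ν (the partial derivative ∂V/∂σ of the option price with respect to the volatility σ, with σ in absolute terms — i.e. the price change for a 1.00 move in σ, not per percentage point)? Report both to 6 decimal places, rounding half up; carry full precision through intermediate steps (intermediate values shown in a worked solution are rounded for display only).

price = 25.070700
ν = 118.400806

σ√T = 0.2965·√2.3372 = 0.453286
d₁ = (ln(S/K) + (r+σ²/2)T) / (σ√T) = (ln(222.34/222.98) + (0.0583+0.2965²/2)·2.3372) / 0.453286 = (-0.002874 + 0.238993) / 0.453286 = 0.520904
d₂ = d₁ − σ√T = 0.520904 − 0.453286 = 0.067618
e^{−rT} = e^{−0.0583·2.3372} = 0.872617
N(−d₁) = 0.301217,  N(−d₂) = 0.473045
Put price V = K·e^{−rT}·N(−d₂) − S·N(−d₁) = 92.043248 − 66.972548 = 25.070700
φ(d₁) = (1/√(2π))·e^{−d₁²/2} = 0.348329
ν = S·φ(d₁)·√T = 118.400806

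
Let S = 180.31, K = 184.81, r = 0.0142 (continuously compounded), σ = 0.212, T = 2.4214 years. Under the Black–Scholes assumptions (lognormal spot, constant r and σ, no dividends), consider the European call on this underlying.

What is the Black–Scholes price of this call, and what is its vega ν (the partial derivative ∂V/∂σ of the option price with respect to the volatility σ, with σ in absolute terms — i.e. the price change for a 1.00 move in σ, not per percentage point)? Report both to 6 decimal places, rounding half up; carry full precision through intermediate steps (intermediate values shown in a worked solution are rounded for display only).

price = 24.391877
ν = 109.838018

σ√T = 0.212·√2.4214 = 0.329890
d₁ = (ln(S/K) + (r+σ²/2)T) / (σ√T) = (ln(180.31/184.81) + (0.0142+0.212²/2)·2.4214) / 0.329890 = (-0.024651 + 0.088798) / 0.329890 = 0.194449
d₂ = d₁ − σ√T = 0.194449 − 0.329890 = -0.135441
e^{−rT} = e^{−0.0142·2.4214} = 0.966201
N(d₁) = 0.577088,  N(d₂) = 0.446132
Call price V = S·N(d₁) − K·e^{−rT}·N(d₂) = 104.054735 − 79.662857 = 24.391877
φ(d₁) = (1/√(2π))·e^{−d₁²/2} = 0.391471
ν = S·φ(d₁)·√T = 109.838018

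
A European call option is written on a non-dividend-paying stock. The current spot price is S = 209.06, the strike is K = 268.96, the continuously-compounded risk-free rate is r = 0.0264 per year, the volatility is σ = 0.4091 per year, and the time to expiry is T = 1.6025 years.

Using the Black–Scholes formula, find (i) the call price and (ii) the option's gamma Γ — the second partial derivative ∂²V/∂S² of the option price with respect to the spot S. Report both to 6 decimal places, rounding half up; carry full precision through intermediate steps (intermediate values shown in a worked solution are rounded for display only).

price = 27.069217
Γ = 0.003646

σ√T = 0.4091·√1.6025 = 0.517879
d₁ = (ln(S/K) + (r+σ²/2)T) / (σ√T) = (ln(209.06/268.96) + (0.0264+0.4091²/2)·1.6025) / 0.517879 = (-0.251941 + 0.176405) / 0.517879 = -0.145856
d₂ = d₁ − σ√T = -0.145856 − 0.517879 = -0.663735
e^{−rT} = e^{−0.0264·1.6025} = 0.958576
N(d₁) = 0.442017,  N(d₂) = 0.253430
Call price V = S·N(d₁) − K·e^{−rT}·N(d₂) = 92.408164 − 65.338947 = 27.069217
φ(d₁) = (1/√(2π))·e^{−d₁²/2} = 0.394721
Γ = φ(d₁) / (S·σ·√T) = 0.003646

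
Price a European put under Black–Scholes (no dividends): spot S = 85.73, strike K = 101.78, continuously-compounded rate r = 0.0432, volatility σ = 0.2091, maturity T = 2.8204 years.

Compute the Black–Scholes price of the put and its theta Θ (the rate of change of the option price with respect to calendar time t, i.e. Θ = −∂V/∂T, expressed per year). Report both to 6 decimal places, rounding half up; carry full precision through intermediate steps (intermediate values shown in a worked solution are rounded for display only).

σ√T = 0.2091·√2.8204 = 0.351164
d₁ = (ln(S/K) + (r+σ²/2)T) / (σ√T) = (ln(85.73/101.78) + (0.0432+0.2091²/2)·2.8204) / 0.351164 = (-0.171611 + 0.183499) / 0.351164 = 0.033854
d₂ = d₁ − σ√T = 0.033854 − 0.351164 = -0.317309
e^{−rT} = e^{−0.0432·2.8204} = 0.885289
N(−d₁) = 0.486497,  N(−d₂) = 0.624496
Put price V = K·e^{−rT}·N(−d₂) − S·N(−d₁) = 56.269982 − 41.707360 = 14.562622
φ(d₁) = (1/√(2π))·e^{−d₁²/2} = 0.398714
Θ = −S·φ(d₁)·σ/(2√T) + r·K·e^{−rT}·N(−d₂) = −2.127956 + 2.430863 = 0.302907

price = 14.562622
Θ = 0.302907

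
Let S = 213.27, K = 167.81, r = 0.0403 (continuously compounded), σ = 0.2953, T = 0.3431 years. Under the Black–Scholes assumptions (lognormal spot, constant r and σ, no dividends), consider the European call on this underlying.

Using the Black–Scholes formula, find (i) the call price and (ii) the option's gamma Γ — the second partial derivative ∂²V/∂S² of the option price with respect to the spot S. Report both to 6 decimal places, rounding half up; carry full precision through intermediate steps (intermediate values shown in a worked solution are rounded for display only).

σ√T = 0.2953·√0.3431 = 0.172971
d₁ = (ln(S/K) + (r+σ²/2)T) / (σ√T) = (ln(213.27/167.81) + (0.0403+0.2953²/2)·0.3431) / 0.172971 = (0.239727 + 0.028786) / 0.172971 = 1.552357
d₂ = d₁ − σ√T = 1.552357 − 0.172971 = 1.379386
e^{−rT} = e^{−0.0403·0.3431} = 0.986268
N(d₁) = 0.939712,  N(d₂) = 0.916112
Call price V = S·N(d₁) − K·e^{−rT}·N(d₂) = 200.412286 − 151.621740 = 48.790546
φ(d₁) = (1/√(2π))·e^{−d₁²/2} = 0.119571
Γ = φ(d₁) / (S·σ·√T) = 0.003241

price = 48.790546
Γ = 0.003241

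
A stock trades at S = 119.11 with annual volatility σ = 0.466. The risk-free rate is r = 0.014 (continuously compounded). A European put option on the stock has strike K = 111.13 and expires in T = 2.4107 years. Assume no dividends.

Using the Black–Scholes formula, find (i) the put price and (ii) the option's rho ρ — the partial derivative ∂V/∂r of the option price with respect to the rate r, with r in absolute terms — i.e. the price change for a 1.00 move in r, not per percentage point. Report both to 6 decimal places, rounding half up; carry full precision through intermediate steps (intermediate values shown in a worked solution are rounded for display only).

price = 26.473424
ρ = -151.982643

σ√T = 0.466·√2.4107 = 0.723532
d₁ = (ln(S/K) + (r+σ²/2)T) / (σ√T) = (ln(119.11/111.13) + (0.014+0.466²/2)·2.4107) / 0.723532 = (0.069347 + 0.295499) / 0.723532 = 0.504257
d₂ = d₁ − σ√T = 0.504257 − 0.723532 = -0.219275
e^{−rT} = e^{−0.014·2.4107} = 0.966813
N(−d₁) = 0.307041,  N(−d₂) = 0.586782
Put price V = K·e^{−rT}·N(−d₂) − S·N(−d₁) = 63.045025 − 36.571601 = 26.473424
ρ = −K·T·e^{−rT}·N(−d₂) = -151.982643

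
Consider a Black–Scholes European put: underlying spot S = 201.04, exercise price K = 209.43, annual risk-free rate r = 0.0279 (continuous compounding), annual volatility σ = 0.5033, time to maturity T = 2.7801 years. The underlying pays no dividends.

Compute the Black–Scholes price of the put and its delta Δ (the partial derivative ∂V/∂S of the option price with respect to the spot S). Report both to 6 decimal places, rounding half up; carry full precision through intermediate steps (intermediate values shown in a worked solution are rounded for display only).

σ√T = 0.5033·√2.7801 = 0.839184
d₁ = (ln(S/K) + (r+σ²/2)T) / (σ√T) = (ln(201.04/209.43) + (0.0279+0.5033²/2)·2.7801) / 0.839184 = (-0.040886 + 0.429680) / 0.839184 = 0.463300
d₂ = d₁ − σ√T = 0.463300 − 0.839184 = -0.375884
e^{−rT} = e^{−0.0279·2.7801} = 0.925367
N(−d₁) = 0.321575,  N(−d₂) = 0.646498
Put price V = K·e^{−rT}·N(−d₂) − S·N(−d₁) = 125.291143 − 64.649369 = 60.641774
Δ = −N(−d₁) = -0.321575

price = 60.641774
Δ = -0.321575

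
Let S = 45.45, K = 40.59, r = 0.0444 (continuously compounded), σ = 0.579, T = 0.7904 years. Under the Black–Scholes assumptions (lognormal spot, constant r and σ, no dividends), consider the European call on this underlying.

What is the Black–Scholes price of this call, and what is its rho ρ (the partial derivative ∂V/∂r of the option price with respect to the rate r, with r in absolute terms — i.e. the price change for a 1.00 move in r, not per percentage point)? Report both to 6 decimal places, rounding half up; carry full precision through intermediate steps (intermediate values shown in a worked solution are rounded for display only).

σ√T = 0.579·√0.7904 = 0.514757
d₁ = (ln(S/K) + (r+σ²/2)T) / (σ√T) = (ln(45.45/40.59) + (0.0444+0.579²/2)·0.7904) / 0.514757 = (0.113091 + 0.167581) / 0.514757 = 0.545252
d₂ = d₁ − σ√T = 0.545252 − 0.514757 = 0.030495
e^{−rT} = e^{−0.0444·0.7904} = 0.965515
N(d₁) = 0.707210,  N(d₂) = 0.512164
Call price V = S·N(d₁) − K·e^{−rT}·N(d₂) = 32.142688 − 20.071832 = 12.070856
ρ = K·T·e^{−rT}·N(d₂) = 15.864776

price = 12.070856
ρ = 15.864776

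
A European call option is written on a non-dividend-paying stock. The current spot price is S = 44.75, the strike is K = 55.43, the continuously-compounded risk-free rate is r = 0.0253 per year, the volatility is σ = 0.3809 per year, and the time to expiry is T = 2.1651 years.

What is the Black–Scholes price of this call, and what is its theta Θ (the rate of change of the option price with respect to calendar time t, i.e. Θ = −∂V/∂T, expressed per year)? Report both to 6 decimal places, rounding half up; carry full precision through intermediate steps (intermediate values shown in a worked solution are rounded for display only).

σ√T = 0.3809·√2.1651 = 0.560467
d₁ = (ln(S/K) + (r+σ²/2)T) / (σ√T) = (ln(44.75/55.43) + (0.0253+0.3809²/2)·2.1651) / 0.560467 = (-0.214030 + 0.211839) / 0.560467 = -0.003909
d₂ = d₁ − σ√T = -0.003909 − 0.560467 = -0.564376
e^{−rT} = e^{−0.0253·2.1651} = 0.946696
N(d₁) = 0.498440,  N(d₂) = 0.286249
Call price V = S·N(d₁) − K·e^{−rT}·N(d₂) = 22.305212 − 15.021030 = 7.284182
φ(d₁) = (1/√(2π))·e^{−d₁²/2} = 0.398939
Θ = −S·φ(d₁)·σ/(2√T) − r·K·e^{−rT}·N(d₂) = −2.310691 − 0.380032 = -2.690723

price = 7.284182
Θ = -2.690723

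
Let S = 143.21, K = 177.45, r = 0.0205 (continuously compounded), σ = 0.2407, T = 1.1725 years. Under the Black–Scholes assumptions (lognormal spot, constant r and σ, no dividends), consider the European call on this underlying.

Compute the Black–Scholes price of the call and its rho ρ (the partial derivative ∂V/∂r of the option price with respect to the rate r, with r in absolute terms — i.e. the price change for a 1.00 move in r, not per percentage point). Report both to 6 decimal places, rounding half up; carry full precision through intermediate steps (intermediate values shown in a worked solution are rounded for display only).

σ√T = 0.2407·√1.1725 = 0.260635
d₁ = (ln(S/K) + (r+σ²/2)T) / (σ√T) = (ln(143.21/177.45) + (0.0205+0.2407²/2)·1.1725) / 0.260635 = (-0.214377 + 0.058002) / 0.260635 = -0.599978
d₂ = d₁ − σ√T = -0.599978 − 0.260635 = -0.860613
e^{−rT} = e^{−0.0205·1.1725} = 0.976250
N(d₁) = 0.274260,  N(d₂) = 0.194726
Call price V = S·N(d₁) − K·e^{−rT}·N(d₂) = 39.276822 − 33.733402 = 5.543421
ρ = K·T·e^{−rT}·N(d₂) = 39.552413

price = 5.543421
ρ = 39.552413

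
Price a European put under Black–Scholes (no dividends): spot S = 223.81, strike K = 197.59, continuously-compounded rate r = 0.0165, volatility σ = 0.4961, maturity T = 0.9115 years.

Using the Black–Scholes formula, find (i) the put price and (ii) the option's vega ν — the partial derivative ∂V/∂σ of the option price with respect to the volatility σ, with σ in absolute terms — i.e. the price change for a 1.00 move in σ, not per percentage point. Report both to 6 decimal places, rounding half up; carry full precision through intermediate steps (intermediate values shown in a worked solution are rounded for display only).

price = 26.238284
ν = 74.010090

σ√T = 0.4961·√0.9115 = 0.473639
d₁ = (ln(S/K) + (r+σ²/2)T) / (σ√T) = (ln(223.81/197.59) + (0.0165+0.4961²/2)·0.9115) / 0.473639 = (0.124603 + 0.127207) / 0.473639 = 0.531650
d₂ = d₁ − σ√T = 0.531650 − 0.473639 = 0.058011
e^{−rT} = e^{−0.0165·0.9115} = 0.985073
N(−d₁) = 0.297484,  N(−d₂) = 0.476870
Put price V = K·e^{−rT}·N(−d₂) − S·N(−d₁) = 92.818255 − 66.579971 = 26.238284
φ(d₁) = (1/√(2π))·e^{−d₁²/2} = 0.346364
ν = S·φ(d₁)·√T = 74.010090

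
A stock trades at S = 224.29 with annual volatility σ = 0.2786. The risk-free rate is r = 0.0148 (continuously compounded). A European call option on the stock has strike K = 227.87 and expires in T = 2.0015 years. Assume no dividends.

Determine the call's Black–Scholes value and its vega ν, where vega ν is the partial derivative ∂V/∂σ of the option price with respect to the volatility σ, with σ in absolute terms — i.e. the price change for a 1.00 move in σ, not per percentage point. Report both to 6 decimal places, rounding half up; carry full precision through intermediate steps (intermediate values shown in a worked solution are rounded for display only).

σ√T = 0.2786·√2.0015 = 0.394148
d₁ = (ln(S/K) + (r+σ²/2)T) / (σ√T) = (ln(224.29/227.87) + (0.0148+0.2786²/2)·2.0015) / 0.394148 = (-0.015835 + 0.107298) / 0.394148 = 0.232052
d₂ = d₁ − σ√T = 0.232052 − 0.394148 = -0.162095
e^{−rT} = e^{−0.0148·2.0015} = 0.970812
N(d₁) = 0.591751,  N(d₂) = 0.435615
Call price V = S·N(d₁) − K·e^{−rT}·N(d₂) = 132.723917 − 96.366413 = 36.357504
φ(d₁) = (1/√(2π))·e^{−d₁²/2} = 0.388344
ν = S·φ(d₁)·√T = 123.226681

price = 36.357504
ν = 123.226681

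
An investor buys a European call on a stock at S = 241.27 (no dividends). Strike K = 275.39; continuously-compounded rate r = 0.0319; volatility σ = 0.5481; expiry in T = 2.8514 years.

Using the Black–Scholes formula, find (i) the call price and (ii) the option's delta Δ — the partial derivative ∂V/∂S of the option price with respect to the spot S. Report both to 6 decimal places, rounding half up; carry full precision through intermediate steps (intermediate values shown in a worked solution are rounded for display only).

σ√T = 0.5481·√2.8514 = 0.925527
d₁ = (ln(S/K) + (r+σ²/2)T) / (σ√T) = (ln(241.27/275.39) + (0.0319+0.5481²/2)·2.8514) / 0.925527 = (-0.132272 + 0.519259) / 0.925527 = 0.418127
d₂ = d₁ − σ√T = 0.418127 − 0.925527 = -0.507399
e^{−rT} = e^{−0.0319·2.8514} = 0.913055
N(d₁) = 0.662073,  N(d₂) = 0.305937
Call price V = S·N(d₁) − K·e^{−rT}·N(d₂) = 159.738328 − 76.926734 = 82.811594
Δ = N(d₁) = 0.662073

price = 82.811594
Δ = 0.662073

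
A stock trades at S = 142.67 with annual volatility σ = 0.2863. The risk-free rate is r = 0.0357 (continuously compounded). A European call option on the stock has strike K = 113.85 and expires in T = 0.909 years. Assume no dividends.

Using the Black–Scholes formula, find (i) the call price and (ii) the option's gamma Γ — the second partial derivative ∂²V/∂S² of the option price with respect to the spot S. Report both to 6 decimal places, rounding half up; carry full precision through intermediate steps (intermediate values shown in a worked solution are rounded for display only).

price = 35.596881
Γ = 0.005705

σ√T = 0.2863·√0.909 = 0.272963
d₁ = (ln(S/K) + (r+σ²/2)T) / (σ√T) = (ln(142.67/113.85) + (0.0357+0.2863²/2)·0.909) / 0.272963 = (0.225652 + 0.069706) / 0.272963 = 1.082046
d₂ = d₁ − σ√T = 1.082046 − 0.272963 = 0.809083
e^{−rT} = e^{−0.0357·0.909} = 0.968070
N(d₁) = 0.860384,  N(d₂) = 0.790766
Call price V = S·N(d₁) − K·e^{−rT}·N(d₂) = 122.750968 − 87.154088 = 35.596881
φ(d₁) = (1/√(2π))·e^{−d₁²/2} = 0.222162
Γ = φ(d₁) / (S·σ·√T) = 0.005705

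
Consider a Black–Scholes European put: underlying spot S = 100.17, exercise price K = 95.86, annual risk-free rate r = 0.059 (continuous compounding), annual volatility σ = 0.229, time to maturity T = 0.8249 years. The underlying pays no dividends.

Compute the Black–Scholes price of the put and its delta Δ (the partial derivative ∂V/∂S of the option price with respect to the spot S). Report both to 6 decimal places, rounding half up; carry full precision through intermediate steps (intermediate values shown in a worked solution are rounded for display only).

price = 4.268210
Δ = -0.291349

σ√T = 0.229·√0.8249 = 0.207987
d₁ = (ln(S/K) + (r+σ²/2)T) / (σ√T) = (ln(100.17/95.86) + (0.059+0.229²/2)·0.8249) / 0.207987 = (0.043980 + 0.070298) / 0.207987 = 0.549450
d₂ = d₁ − σ√T = 0.549450 − 0.207987 = 0.341463
e^{−rT} = e^{−0.059·0.8249} = 0.952496
N(−d₁) = 0.291349,  N(−d₂) = 0.366378
Put price V = K·e^{−rT}·N(−d₂) − S·N(−d₁) = 33.452589 − 29.184380 = 4.268210
Δ = −N(−d₁) = -0.291349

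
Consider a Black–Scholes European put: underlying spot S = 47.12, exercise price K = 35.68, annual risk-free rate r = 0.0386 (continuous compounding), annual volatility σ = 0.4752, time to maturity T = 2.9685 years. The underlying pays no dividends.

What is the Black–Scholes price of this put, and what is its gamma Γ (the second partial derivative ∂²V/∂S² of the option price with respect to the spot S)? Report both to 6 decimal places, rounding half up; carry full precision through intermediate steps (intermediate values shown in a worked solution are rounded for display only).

σ√T = 0.4752·√2.9685 = 0.818738
d₁ = (ln(S/K) + (r+σ²/2)T) / (σ√T) = (ln(47.12/35.68) + (0.0386+0.4752²/2)·2.9685) / 0.818738 = (0.278107 + 0.449750) / 0.818738 = 0.888999
d₂ = d₁ − σ√T = 0.888999 − 0.818738 = 0.070261
e^{−rT} = e^{−0.0386·2.9685} = 0.891737
N(−d₁) = 0.187002,  N(−d₂) = 0.471993
Put price V = K·e^{−rT}·N(−d₂) − S·N(−d₁) = 15.017482 − 8.811525 = 6.205957
φ(d₁) = (1/√(2π))·e^{−d₁²/2} = 0.268717
Γ = φ(d₁) / (S·σ·√T) = 0.006965

price = 6.205957
Γ = 0.006965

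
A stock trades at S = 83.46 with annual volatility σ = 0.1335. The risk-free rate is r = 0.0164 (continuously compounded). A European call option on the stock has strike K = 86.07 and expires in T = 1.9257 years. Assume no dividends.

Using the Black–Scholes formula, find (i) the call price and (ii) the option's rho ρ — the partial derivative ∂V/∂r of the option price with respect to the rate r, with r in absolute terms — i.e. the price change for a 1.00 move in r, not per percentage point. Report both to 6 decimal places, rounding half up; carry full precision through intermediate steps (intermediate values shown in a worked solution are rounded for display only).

σ√T = 0.1335·√1.9257 = 0.185257
d₁ = (ln(S/K) + (r+σ²/2)T) / (σ√T) = (ln(83.46/86.07) + (0.0164+0.1335²/2)·1.9257) / 0.185257 = (-0.030793 + 0.048742) / 0.185257 = 0.096882
d₂ = d₁ − σ√T = 0.096882 − 0.185257 = -0.088375
e^{−rT} = e^{−0.0164·1.9257} = 0.968912
N(d₁) = 0.538590,  N(d₂) = 0.464789
Call price V = S·N(d₁) − K·e^{−rT}·N(d₂) = 44.950732 − 38.760760 = 6.189971
ρ = K·T·e^{−rT}·N(d₂) = 74.641596

price = 6.189971
ρ = 74.641596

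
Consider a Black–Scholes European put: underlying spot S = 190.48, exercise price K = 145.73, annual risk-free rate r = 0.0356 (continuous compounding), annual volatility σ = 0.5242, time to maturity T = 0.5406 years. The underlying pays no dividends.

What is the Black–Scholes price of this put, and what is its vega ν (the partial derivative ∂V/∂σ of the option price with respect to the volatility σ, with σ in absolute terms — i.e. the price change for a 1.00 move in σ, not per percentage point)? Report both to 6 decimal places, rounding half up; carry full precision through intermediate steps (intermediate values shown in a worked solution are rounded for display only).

price = 8.328761
ν = 36.005341

σ√T = 0.5242·√0.5406 = 0.385421
d₁ = (ln(S/K) + (r+σ²/2)T) / (σ√T) = (ln(190.48/145.73) + (0.0356+0.5242²/2)·0.5406) / 0.385421 = (0.267792 + 0.093520) / 0.385421 = 0.937447
d₂ = d₁ − σ√T = 0.937447 − 0.385421 = 0.552026
e^{−rT} = e^{−0.0356·0.5406} = 0.980939
N(−d₁) = 0.174264,  N(−d₂) = 0.290465
Put price V = K·e^{−rT}·N(−d₂) − S·N(−d₁) = 41.522626 − 33.193865 = 8.328761
φ(d₁) = (1/√(2π))·e^{−d₁²/2} = 0.257087
ν = S·φ(d₁)·√T = 36.005341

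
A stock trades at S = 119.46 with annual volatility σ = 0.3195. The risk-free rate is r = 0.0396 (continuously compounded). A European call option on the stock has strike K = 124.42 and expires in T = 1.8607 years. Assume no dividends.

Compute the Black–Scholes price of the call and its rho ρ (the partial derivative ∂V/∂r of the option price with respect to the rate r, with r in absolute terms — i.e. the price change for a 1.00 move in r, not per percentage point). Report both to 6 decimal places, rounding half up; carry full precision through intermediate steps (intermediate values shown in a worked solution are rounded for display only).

price = 22.268773
ρ = 95.373295

σ√T = 0.3195·√1.8607 = 0.435822
d₁ = (ln(S/K) + (r+σ²/2)T) / (σ√T) = (ln(119.46/124.42) + (0.0396+0.3195²/2)·1.8607) / 0.435822 = (-0.040681 + 0.168654) / 0.435822 = 0.293635
d₂ = d₁ − σ√T = 0.293635 − 0.435822 = -0.142187
e^{−rT} = e^{−0.0396·1.8607} = 0.928965
N(d₁) = 0.615482,  N(d₂) = 0.443466
Call price V = S·N(d₁) − K·e^{−rT}·N(d₂) = 73.525448 − 51.256675 = 22.268773
ρ = K·T·e^{−rT}·N(d₂) = 95.373295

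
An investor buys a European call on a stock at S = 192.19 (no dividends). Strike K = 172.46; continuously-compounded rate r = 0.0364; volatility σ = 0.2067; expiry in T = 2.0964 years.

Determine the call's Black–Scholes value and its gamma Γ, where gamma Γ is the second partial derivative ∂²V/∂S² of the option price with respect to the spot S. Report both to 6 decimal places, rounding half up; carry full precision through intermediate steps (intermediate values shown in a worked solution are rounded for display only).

price = 40.954111
Γ = 0.005170

σ√T = 0.2067·√2.0964 = 0.299280
d₁ = (ln(S/K) + (r+σ²/2)T) / (σ√T) = (ln(192.19/172.46) + (0.0364+0.2067²/2)·2.0964) / 0.299280 = (0.108319 + 0.121093) / 0.299280 = 0.766548
d₂ = d₁ − σ√T = 0.766548 − 0.299280 = 0.467268
e^{−rT} = e^{−0.0364·2.0964} = 0.926530
N(d₁) = 0.778325,  N(d₂) = 0.679846
Call price V = S·N(d₁) − K·e^{−rT}·N(d₂) = 149.586237 − 108.632127 = 40.954111
φ(d₁) = (1/√(2π))·e^{−d₁²/2} = 0.297382
Γ = φ(d₁) / (S·σ·√T) = 0.005170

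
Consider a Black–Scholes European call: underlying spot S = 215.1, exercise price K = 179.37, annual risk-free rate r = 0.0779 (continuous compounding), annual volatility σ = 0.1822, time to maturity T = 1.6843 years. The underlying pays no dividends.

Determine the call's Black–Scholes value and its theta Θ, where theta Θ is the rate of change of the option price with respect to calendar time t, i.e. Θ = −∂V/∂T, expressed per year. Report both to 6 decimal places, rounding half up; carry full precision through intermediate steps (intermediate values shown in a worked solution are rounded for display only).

price = 59.661943
Θ = -12.987987

σ√T = 0.1822·√1.6843 = 0.236460
d₁ = (ln(S/K) + (r+σ²/2)T) / (σ√T) = (ln(215.1/179.37) + (0.0779+0.1822²/2)·1.6843) / 0.236460 = (0.181652 + 0.159164) / 0.236460 = 1.441325
d₂ = d₁ − σ√T = 1.441325 − 0.236460 = 1.204865
e^{−rT} = e^{−0.0779·1.6843} = 0.877036
N(d₁) = 0.925254,  N(d₂) = 0.885872
Call price V = S·N(d₁) − K·e^{−rT}·N(d₂) = 199.022037 − 139.360095 = 59.661943
φ(d₁) = (1/√(2π))·e^{−d₁²/2} = 0.141190
Θ = −S·φ(d₁)·σ/(2√T) − r·K·e^{−rT}·N(d₂) = −2.131835 − 10.856151 = -12.987987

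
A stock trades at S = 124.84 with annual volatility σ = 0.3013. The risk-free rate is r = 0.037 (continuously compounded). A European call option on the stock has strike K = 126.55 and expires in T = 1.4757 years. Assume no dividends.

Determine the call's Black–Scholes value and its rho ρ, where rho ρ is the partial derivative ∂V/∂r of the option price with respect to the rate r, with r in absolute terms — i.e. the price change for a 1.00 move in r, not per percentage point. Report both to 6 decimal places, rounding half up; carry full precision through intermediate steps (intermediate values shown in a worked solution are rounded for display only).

price = 20.380951
ρ = 83.408879

σ√T = 0.3013·√1.4757 = 0.366014
d₁ = (ln(S/K) + (r+σ²/2)T) / (σ√T) = (ln(124.84/126.55) + (0.037+0.3013²/2)·1.4757) / 0.366014 = (-0.013605 + 0.121584) / 0.366014 = 0.295015
d₂ = d₁ − σ√T = 0.295015 − 0.366014 = -0.071000
e^{−rT} = e^{−0.037·1.4757} = 0.946863
N(d₁) = 0.616009,  N(d₂) = 0.471699
Call price V = S·N(d₁) − K·e^{−rT}·N(d₂) = 76.902519 − 56.521569 = 20.380951
ρ = K·T·e^{−rT}·N(d₂) = 83.408879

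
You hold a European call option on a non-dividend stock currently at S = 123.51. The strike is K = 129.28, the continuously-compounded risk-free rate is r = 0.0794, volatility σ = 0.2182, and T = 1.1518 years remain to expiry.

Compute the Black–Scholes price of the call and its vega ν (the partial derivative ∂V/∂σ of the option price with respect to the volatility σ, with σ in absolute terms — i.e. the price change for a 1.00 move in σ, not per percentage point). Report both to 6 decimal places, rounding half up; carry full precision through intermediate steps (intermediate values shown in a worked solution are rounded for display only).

price = 14.232446
ν = 50.358810

σ√T = 0.2182·√1.1518 = 0.234176
d₁ = (ln(S/K) + (r+σ²/2)T) / (σ√T) = (ln(123.51/129.28) + (0.0794+0.2182²/2)·1.1518) / 0.234176 = (-0.045658 + 0.118872) / 0.234176 = 0.312644
d₂ = d₁ − σ√T = 0.312644 − 0.234176 = 0.078467
e^{−rT} = e^{−0.0794·1.1518} = 0.912604
N(d₁) = 0.622724,  N(d₂) = 0.531272
Call price V = S·N(d₁) − K·e^{−rT}·N(d₂) = 76.912672 − 62.680225 = 14.232446
φ(d₁) = (1/√(2π))·e^{−d₁²/2} = 0.379914
ν = S·φ(d₁)·√T = 50.358810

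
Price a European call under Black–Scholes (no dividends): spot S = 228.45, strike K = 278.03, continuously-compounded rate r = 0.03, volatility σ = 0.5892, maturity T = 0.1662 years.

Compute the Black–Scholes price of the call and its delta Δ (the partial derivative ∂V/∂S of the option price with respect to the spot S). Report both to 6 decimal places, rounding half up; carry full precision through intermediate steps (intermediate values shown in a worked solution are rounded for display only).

σ√T = 0.5892·√0.1662 = 0.240203
d₁ = (ln(S/K) + (r+σ²/2)T) / (σ√T) = (ln(228.45/278.03) + (0.03+0.5892²/2)·0.1662) / 0.240203 = (-0.196412 + 0.033835) / 0.240203 = -0.676832
d₂ = d₁ − σ√T = -0.676832 − 0.240203 = -0.917035
e^{−rT} = e^{−0.03·0.1662} = 0.995026
N(d₁) = 0.249256,  N(d₂) = 0.179562
Call price V = S·N(d₁) − K·e^{−rT}·N(d₂) = 56.942618 − 49.675394 = 7.267224
Δ = N(d₁) = 0.249256

price = 7.267224
Δ = 0.249256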